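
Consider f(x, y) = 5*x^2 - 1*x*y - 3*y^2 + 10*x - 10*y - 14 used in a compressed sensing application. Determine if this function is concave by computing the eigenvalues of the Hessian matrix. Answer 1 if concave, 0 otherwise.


The Hessian of f(x,y) = 5*x^2 - 1*x*y - 3*y^2 + 10*x - 10*y - 14 is:
H = [[10, -1], [-1, -6]]
Trace = 10 - 6 = 4
Determinant = 10*-6 - (-1)^2 = -61
Discriminant = (4)^2 - 4*-61 = 260.0
Eigenvalues: lambda_1 = -6.0623, lambda_2 = 10.0623
The function is not concave.

0


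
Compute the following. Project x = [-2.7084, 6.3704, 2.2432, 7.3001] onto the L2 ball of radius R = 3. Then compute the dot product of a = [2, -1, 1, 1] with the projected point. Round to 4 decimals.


Step 1: Compute ||x|| (intermediates to 6 decimals).
||x|| = sqrt((-2.7084)^2 + 6.3704^2 + 2.2432^2 + 7.3001^2) = 10.307319
Step 2: Project.
Since ||x|| > R, scale = R/||x|| = 3/10.307319 = 0.291055, proj(x) = scale * x
proj(x) = [-0.788293, 1.854137, 0.652895, 2.124731]
Step 3: Dot product.
a^T * proj(x) = 2*(-0.788293) - 1*1.854137 + 1*0.652895 + 1*2.124731 = -0.6531


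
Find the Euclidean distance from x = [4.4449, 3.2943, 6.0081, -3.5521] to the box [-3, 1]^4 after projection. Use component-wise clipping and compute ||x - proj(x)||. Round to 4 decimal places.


Project each component onto [-3, 1].
clip(4.4449) = 1.0, clip(3.2943) = 1.0, clip(6.0081) = 1.0, clip(-3.5521) = -3.0
Projection = [1.0, 1.0, 1.0, -3.0]
Squared diffs: [11.8673, 5.2638, 25.0811, 0.3048]
Distance = sqrt(42.517) = 6.5205


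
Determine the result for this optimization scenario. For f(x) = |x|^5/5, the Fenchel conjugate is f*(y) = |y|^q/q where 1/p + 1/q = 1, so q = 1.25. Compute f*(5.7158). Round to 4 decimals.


The conjugate exponent q satisfies 1/p + 1/q = 1.
p = 5, so q = 5/(5 - 1) = 1.25
|y|^q = 5.7158^1.25 = 8.8378
f*(5.7158) = 8.8378 / 1.25 = 7.0703


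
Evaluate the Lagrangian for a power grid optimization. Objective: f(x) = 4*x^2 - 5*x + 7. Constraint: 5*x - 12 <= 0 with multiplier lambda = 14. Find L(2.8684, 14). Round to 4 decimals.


Step 1: Evaluate f(x).
f(2.8684) = 4*2.8684^2 - 5*2.8684 + 7 = 25.5689
Step 2: Evaluate g(x).
g(2.8684) = 5*2.8684 - 12 = 2.342
Step 3: Compute Lagrangian.
L = 25.5689 + 14*2.342 = 58.3569


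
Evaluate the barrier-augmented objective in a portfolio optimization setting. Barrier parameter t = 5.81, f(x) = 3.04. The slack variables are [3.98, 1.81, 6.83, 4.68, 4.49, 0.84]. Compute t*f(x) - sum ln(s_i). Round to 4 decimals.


Step 1: Compute log-barrier.
ln values: [1.3813, 0.5933, 1.9213, 1.5433, 1.5019, -0.1744]
phi = -(1.3813 + 0.5933 + 1.9213 + 1.5433 + 1.5019 - 0.1744) = -6.7667
Step 2: Compute augmented objective.
t*f(x) = 5.81*3.04 = 17.6624
Total = 17.6624 - 6.7667 = 10.8957


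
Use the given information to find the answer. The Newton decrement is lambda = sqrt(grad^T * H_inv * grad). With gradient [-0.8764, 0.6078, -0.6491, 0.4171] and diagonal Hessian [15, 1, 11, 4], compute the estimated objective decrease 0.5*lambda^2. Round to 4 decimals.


Step 1: H is diagonal, so H^(-1) * g = [-0.0584, 0.6078, -0.059, 0.1043].
Step 2: g^T H^(-1) g = sum_i g_i^2 / H_ii
  = (-0.8764)^2/15 + (0.6078)^2/1 + (-0.6491)^2/11 + (0.4171)^2/4
  = 0.0512 + 0.3694 + 0.0383 + 0.0435 = 0.5024
Step 3: Objective decrease = 0.5 * g^T H^(-1) g = 0.2512


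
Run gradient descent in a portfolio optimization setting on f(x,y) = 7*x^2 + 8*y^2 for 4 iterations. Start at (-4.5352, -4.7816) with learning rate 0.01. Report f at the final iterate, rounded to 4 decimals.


Gradient descent on f(x,y) = 7*x^2 + 8*y^2.
Starting point: (-4.5352, -4.7816), alpha = 0.01
Step 1: grad_x = 2*7*-4.5352 = -63.4928, grad_y = 2*8*-4.7816 = -76.5056
  x_1 = -4.5352 - 0.01*-63.4928 = -3.9003
  y_1 = -4.7816 - 0.01*-76.5056 = -4.0165
Step 2: grad_x = 2*7*-3.9003 = -54.6038, grad_y = 2*8*-4.0165 = -64.2647
  x_2 = -3.9003 - 0.01*-54.6038 = -3.3542
  y_2 = -4.0165 - 0.01*-64.2647 = -3.3739
Step 3: grad_x = 2*7*-3.3542 = -46.9593, grad_y = 2*8*-3.3739 = -53.9824
  x_3 = -3.3542 - 0.01*-46.9593 = -2.8846
  y_3 = -3.3739 - 0.01*-53.9824 = -2.8341
Step 4: grad_x = 2*7*-2.8846 = -40.385, grad_y = 2*8*-2.8341 = -45.3452
  x_4 = -2.8846 - 0.01*-40.385 = -2.4808
  y_4 = -2.8341 - 0.01*-45.3452 = -2.3806
f(-2.4808, -2.3806) = 7*(-2.4808)^2 + 8*(-2.3806)^2 = 88.4192


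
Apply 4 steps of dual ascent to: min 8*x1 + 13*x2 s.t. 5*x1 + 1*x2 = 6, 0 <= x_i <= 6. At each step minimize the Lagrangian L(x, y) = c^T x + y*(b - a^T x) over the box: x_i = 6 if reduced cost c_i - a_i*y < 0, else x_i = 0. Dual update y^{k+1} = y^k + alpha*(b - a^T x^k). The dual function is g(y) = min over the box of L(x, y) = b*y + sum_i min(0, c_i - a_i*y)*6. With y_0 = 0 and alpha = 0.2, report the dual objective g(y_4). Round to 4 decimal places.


Dual ascent for LP: min 8*x1 + 13*x2, 5*x1 + 1*x2 = 6, 0 <= x_i <= 6
Step 1: y^k = 0.0, reduced costs: (8.0, 13.0)
  x^k = (0.0, 0.0), subgradient = b - a^T x = 6.0
  y^{k+1} = 0.0 + 0.2*6.0 = 1.2
Step 2: y^k = 1.2, reduced costs: (2.0, 11.8)
  x^k = (0.0, 0.0), subgradient = b - a^T x = 6.0
  y^{k+1} = 1.2 + 0.2*6.0 = 2.4
Step 3: y^k = 2.4, reduced costs: (-4.0, 10.6)
  x^k = (6.0, 0.0), subgradient = b - a^T x = -24.0
  y^{k+1} = 2.4 + 0.2*-24.0 = -2.4
Step 4: y^k = -2.4, reduced costs: (20.0, 15.4)
  x^k = (0.0, 0.0), subgradient = b - a^T x = 6.0
  y^{k+1} = -2.4 + 0.2*6.0 = -1.2
Dual objective at y_4 = -1.2: reduced costs (14.0, 14.2), box minimizer x = (0.0, 0.0)
g(y_4) = b*y + (c1 - a1*y)*x1 + (c2 - a2*y)*x2 = 6*(-1.2) + 14.0*0.0 + 14.2*0.0 = -7.2 + 0.0 + 0.0 = -7.2


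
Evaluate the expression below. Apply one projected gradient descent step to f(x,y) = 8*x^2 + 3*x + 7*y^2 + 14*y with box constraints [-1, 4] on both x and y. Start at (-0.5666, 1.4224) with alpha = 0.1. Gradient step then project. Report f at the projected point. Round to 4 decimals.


Step 1: Compute gradient at (-0.5666, 1.4224).
grad_x = 2*8*-0.5666 + 3 = -6.0656
grad_y = 2*7*1.4224 + 14 = 33.9136
Step 2: Gradient step.
x_raw = -0.5666 - 0.1*-6.0656 = 0.04
y_raw = 1.4224 - 0.1*33.9136 = -1.969
Step 3: Project onto [-1, 4].
x_proj = clip(0.04) = 0.04
y_proj = clip(-1.969) = -1.0
Step 4: Evaluate f.
f(0.04, -1.0) = -6.8673


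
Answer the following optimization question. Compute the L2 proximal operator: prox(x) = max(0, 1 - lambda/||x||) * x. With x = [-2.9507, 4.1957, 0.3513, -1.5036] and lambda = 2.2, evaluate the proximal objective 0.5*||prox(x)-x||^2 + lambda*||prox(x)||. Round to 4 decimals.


Step 1: Compute ||x||.
||x|| = 5.3567
Step 2: Compute scaling factor.
scale = max(0, 1 - 2.2/5.3567) = 0.5893
Step 3: prox(x) = [-1.7389, 2.4725, 0.207, -0.8861]
||prox(x)|| = 3.1567
Step 4: Proximal objective.
0.5*||prox-x||^2 = 2.42
lambda*||prox|| = 6.9447
Total = 9.3648


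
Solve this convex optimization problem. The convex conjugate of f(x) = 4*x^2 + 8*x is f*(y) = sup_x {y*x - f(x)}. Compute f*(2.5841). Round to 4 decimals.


f*(y) = sup_x {y*x - a*x^2 - b*x} = sup_x {(y-b)*x - a*x^2}
FOC: (y - b) - 2a*x = 0 => x* = (y - b)/(2a)
x* = (2.5841 - 8)/(2*4) = -0.677
f*(2.5841) = (y-b)^2/(4a) = (2.5841 - 8)^2/(4*4)
= 29.332/16 = 1.8332


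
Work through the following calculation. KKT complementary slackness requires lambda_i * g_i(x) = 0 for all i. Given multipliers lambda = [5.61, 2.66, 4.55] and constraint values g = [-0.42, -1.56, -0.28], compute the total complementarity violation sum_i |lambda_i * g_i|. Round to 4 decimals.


KKT complementary slackness check:
lambda_1 * g_1 = 5.61 * -0.42 = -2.3562
lambda_2 * g_2 = 2.66 * -1.56 = -4.1496
lambda_3 * g_3 = 4.55 * -0.28 = -1.274
Total violation = 2.3562 + 4.1496 + 1.274 = 7.7798


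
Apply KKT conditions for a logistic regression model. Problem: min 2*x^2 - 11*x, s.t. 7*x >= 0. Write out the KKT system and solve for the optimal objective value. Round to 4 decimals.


Step 1: Try lambda = 0 (constraint inactive).
Stationarity: 2*2*x - 11 = 0
x* = 11/(2*2) = 2.75
Check constraint: 7*2.75 = 19.25 >= 0 -- satisfied.
Step 2: Compute optimal value.
f(x*) = 2*2.75^2 - 11*2.75 = -15.125


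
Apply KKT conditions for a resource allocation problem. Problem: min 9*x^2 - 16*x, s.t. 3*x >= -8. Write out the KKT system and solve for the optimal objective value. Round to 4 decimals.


Step 1: Try lambda = 0 (constraint inactive).
Stationarity: 2*9*x - 16 = 0
x* = 16/(2*9) = 8/9 = 0.8889 (rounded; the exact value 8/9 is used below)
Check constraint: 3*0.8889 = 2.6667 >= -8 -- satisfied.
Step 2: Compute optimal value.
f(x*) = 9*(8/9)^2 - 16*(8/9) = -7.1111


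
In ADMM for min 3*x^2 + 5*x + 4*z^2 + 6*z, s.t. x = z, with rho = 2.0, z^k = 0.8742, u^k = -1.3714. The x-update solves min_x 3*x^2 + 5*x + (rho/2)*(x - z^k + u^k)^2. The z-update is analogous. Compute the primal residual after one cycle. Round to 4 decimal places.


ADMM iteration with rho = 2.0, z^k = 0.8742, u^k = -1.3714
Step 1: x-update.
Minimize 3*x^2 + 5*x + (2.0/2)*(x - 0.8742 - 1.3714)^2
FOC: (2*3 + 2.0)*x = -5 + 2.0*(0.8742 + 1.3714)
x^{k+1} = -0.0636
Step 2: z-update.
Minimize 4*z^2 + 6*z + (2.0/2)*(-0.0636 - z - 1.3714)^2
FOC: (2*4 + 2.0)*z = -6 + 2.0*(-0.0636 - 1.3714)
z^{k+1} = -0.887
Step 3: u-update.
u^{k+1} = -1.3714 - 0.0636 + 0.887 = -0.548
Step 4: Primal residual = |-0.0636 + 0.887| = 0.8234


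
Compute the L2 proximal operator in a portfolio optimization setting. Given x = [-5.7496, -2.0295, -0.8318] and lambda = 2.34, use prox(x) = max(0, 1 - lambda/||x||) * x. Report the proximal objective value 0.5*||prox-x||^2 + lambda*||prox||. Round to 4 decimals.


Step 1: Compute ||x||.
||x|| = 6.1538
Step 2: Compute scaling factor.
scale = max(0, 1 - 2.34/6.1538) = 0.6197
Step 3: prox(x) = [-3.5633, -1.2578, -0.5155]
||prox(x)|| = 3.8138
Step 4: Proximal objective.
0.5*||prox-x||^2 = 2.7378
lambda*||prox|| = 8.9243
Total = 11.662


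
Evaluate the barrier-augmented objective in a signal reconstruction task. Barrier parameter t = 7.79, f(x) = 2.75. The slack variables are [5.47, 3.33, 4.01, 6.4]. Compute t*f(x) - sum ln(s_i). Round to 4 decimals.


Step 1: Compute log-barrier.
ln values: [1.6993, 1.203, 1.3888, 1.8563]
phi = -(1.6993 + 1.203 + 1.3888 + 1.8563) = -6.1473
Step 2: Compute augmented objective.
t*f(x) = 7.79*2.75 = 21.4225
Total = 21.4225 - 6.1473 = 15.2752


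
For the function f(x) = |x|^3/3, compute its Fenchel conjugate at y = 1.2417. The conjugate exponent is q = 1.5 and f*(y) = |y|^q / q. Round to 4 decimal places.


The conjugate exponent q satisfies 1/p + 1/q = 1.
p = 3, so q = 3/(3 - 1) = 1.5
|y|^q = 1.2417^1.5 = 1.3836
f*(1.2417) = 1.3836 / 1.5 = 0.9224


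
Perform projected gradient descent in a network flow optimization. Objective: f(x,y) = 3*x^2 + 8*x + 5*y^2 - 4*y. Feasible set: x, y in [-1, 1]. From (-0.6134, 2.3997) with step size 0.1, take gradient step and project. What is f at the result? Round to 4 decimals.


Step 1: Compute gradient at (-0.6134, 2.3997).
grad_x = 2*3*-0.6134 + 8 = 4.3196
grad_y = 2*5*2.3997 - 4 = 19.997
Step 2: Gradient step.
x_raw = -0.6134 - 0.1*4.3196 = -1.0454
y_raw = 2.3997 - 0.1*19.997 = 0.4
Step 3: Project onto [-1, 1].
x_proj = clip(-1.0454) = -1.0
y_proj = clip(0.4) = 0.4
Step 4: Evaluate f.
f(-1.0, 0.4) = -5.8


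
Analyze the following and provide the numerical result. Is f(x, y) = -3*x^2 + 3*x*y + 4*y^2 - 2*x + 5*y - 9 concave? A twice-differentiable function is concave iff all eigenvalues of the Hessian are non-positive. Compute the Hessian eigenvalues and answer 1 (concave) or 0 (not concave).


The Hessian of f(x,y) = -3*x^2 + 3*x*y + 4*y^2 - 2*x + 5*y - 9 is:
H = [[-6, 3], [3, 8]]
Trace = -6 + 8 = 2
Determinant = -6*8 - (3)^2 = -57
Discriminant = (2)^2 - 4*-57 = 232.0
Eigenvalues: lambda_1 = -6.6158, lambda_2 = 8.6158
The function is not concave.

0


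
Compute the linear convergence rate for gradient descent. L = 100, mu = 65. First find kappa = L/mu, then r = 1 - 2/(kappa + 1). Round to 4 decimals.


Step 1: Compute the condition number.
kappa = L/mu = 100/65 = 1.5385
Step 2: Compute the convergence rate.
r = 1 - 2/(kappa + 1) = 1 - 2*mu/(L + mu) = (L - mu)/(L + mu) = 35/165 = 0.2121


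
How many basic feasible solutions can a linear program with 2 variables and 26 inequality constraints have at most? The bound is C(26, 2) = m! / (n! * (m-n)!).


Each vertex corresponds to some choice of n active constraints out of m, so the number of vertices is at most C(m, n) = m! / (n!(m-n)!).
m = 26, n = 2
Numerator: 26 * 25
Denominator: 2! = 2
C(26, 2) = 325


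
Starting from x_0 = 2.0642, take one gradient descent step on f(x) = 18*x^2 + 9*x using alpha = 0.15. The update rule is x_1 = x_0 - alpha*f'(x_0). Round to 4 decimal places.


We compute the gradient at x_0 and apply the update.
f'(x) = 36*x + 9
f'(2.0642) = 36*2.0642 + 9 = 83.3112
x_1 = 2.0642 - 0.15*83.3112 = -10.4325


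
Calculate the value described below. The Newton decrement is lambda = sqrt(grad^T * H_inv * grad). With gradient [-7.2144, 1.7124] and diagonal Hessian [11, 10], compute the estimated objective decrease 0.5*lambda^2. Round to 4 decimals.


Step 1: H is diagonal, so H^(-1) * g = [-0.6559, 0.1712].
Step 2: g^T H^(-1) g = sum_i g_i^2 / H_ii
  = (-7.2144)^2/11 + (1.7124)^2/10
  = 4.7316 + 0.2932 = 5.0248
Step 3: Objective decrease = 0.5 * g^T H^(-1) g = 2.5124


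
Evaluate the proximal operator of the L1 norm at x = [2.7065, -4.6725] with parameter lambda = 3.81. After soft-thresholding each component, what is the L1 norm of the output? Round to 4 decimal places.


Soft-thresholding with lambda = 3.81:
prox(2.7065) = sign(2.7065)*max(|2.7065| - 3.81, 0) = 0.0
prox(-4.6725) = sign(-4.6725)*max(|-4.6725| - 3.81, 0) = -0.8625
prox(x) = [0.0, -0.8625]
||prox(x)||_1 = 0.0 + 0.8625 = 0.8625


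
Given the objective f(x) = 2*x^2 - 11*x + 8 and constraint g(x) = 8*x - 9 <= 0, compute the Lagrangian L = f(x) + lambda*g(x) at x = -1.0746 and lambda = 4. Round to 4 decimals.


Step 1: Evaluate f(x).
f(-1.0746) = 2*(-1.0746)^2 - 11*(-1.0746) + 8 = 22.1301
Step 2: Evaluate g(x).
g(-1.0746) = 8*-1.0746 - 9 = -17.5968
Step 3: Compute Lagrangian.
L = 22.1301 + 4*-17.5968 = -48.2571


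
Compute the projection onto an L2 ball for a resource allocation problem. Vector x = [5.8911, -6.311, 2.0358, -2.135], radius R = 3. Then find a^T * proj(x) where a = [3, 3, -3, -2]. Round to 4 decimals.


Step 1: Compute ||x|| (intermediates to 6 decimals).
||x|| = sqrt(5.8911^2 + (-6.311)^2 + 2.0358^2 + (-2.135)^2) = 9.123403
Step 2: Project.
Since ||x|| > R, scale = R/||x|| = 3/9.123403 = 0.328825, proj(x) = scale * x
proj(x) = [1.937141, -2.075215, 0.669422, -0.702041]
Step 3: Dot product.
a^T * proj(x) = 3*1.937141 + 3*(-2.075215) - 3*0.669422 - 2*(-0.702041) = -1.0184


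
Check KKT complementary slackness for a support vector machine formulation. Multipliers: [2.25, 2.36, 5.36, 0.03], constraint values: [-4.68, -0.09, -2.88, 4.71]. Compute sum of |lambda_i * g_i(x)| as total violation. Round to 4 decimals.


KKT complementary slackness check:
lambda_1 * g_1 = 2.25 * -4.68 = -10.53
lambda_2 * g_2 = 2.36 * -0.09 = -0.2124
lambda_3 * g_3 = 5.36 * -2.88 = -15.4368
lambda_4 * g_4 = 0.03 * 4.71 = 0.1413
Total violation = 10.53 + 0.2124 + 15.4368 + 0.1413 = 26.3205


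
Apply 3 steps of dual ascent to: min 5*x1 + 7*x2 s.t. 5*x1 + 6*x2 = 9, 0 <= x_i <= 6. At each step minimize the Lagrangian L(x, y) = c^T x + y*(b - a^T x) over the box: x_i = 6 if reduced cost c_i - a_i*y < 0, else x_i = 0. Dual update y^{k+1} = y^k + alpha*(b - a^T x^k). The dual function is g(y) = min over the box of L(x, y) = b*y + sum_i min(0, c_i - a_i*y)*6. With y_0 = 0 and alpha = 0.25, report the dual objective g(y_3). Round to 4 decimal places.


Dual ascent for LP: min 5*x1 + 7*x2, 5*x1 + 6*x2 = 9, 0 <= x_i <= 6
Step 1: y^k = 0.0, reduced costs: (5.0, 7.0)
  x^k = (0.0, 0.0), subgradient = b - a^T x = 9.0
  y^{k+1} = 0.0 + 0.25*9.0 = 2.25
Step 2: y^k = 2.25, reduced costs: (-6.25, -6.5)
  x^k = (6.0, 6.0), subgradient = b - a^T x = -57.0
  y^{k+1} = 2.25 + 0.25*-57.0 = -12.0
Step 3: y^k = -12.0, reduced costs: (65.0, 79.0)
  x^k = (0.0, 0.0), subgradient = b - a^T x = 9.0
  y^{k+1} = -12.0 + 0.25*9.0 = -9.75
Dual objective at y_3 = -9.75: reduced costs (53.75, 65.5), box minimizer x = (0.0, 0.0)
g(y_3) = b*y + (c1 - a1*y)*x1 + (c2 - a2*y)*x2 = 9*(-9.75) + 53.75*0.0 + 65.5*0.0 = -87.75 + 0.0 + 0.0 = -87.75


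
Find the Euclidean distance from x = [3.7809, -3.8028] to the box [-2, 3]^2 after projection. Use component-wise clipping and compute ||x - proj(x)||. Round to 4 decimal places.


Project each component onto [-2, 3].
clip(3.7809) = 3.0, clip(-3.8028) = -2.0
Projection = [3.0, -2.0]
Squared diffs: [0.6098, 3.2501]
Distance = sqrt(3.8599) = 1.9647


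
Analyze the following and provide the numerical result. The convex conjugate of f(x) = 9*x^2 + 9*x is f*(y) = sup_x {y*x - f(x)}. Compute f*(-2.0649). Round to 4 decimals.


f*(y) = sup_x {y*x - a*x^2 - b*x} = sup_x {(y-b)*x - a*x^2}
FOC: (y - b) - 2a*x = 0 => x* = (y - b)/(2a)
x* = (-2.0649 - 9)/(2*9) = -0.6147
f*(-2.0649) = (y-b)^2/(4a) = (-2.0649 - 9)^2/(4*9)
= 122.432/36 = 3.4009


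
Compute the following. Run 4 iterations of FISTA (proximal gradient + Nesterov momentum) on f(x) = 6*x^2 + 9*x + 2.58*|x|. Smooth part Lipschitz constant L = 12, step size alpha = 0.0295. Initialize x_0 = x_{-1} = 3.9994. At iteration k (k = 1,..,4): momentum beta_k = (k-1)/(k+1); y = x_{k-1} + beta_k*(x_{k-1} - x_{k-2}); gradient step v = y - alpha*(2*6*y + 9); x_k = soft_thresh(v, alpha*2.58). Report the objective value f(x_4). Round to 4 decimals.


FISTA on f(x) = 6*x^2 + 9*x + 2.58*|x|
L = 12, alpha = 0.0295
Iteration 1: beta = 0.0, y = 3.9994 + 0.0*(3.9994 - 3.9994) = 3.9994
  grad(y) = 56.9928, v = y - alpha*grad = 2.3181
  prox(v) = soft_thresh(2.3181, 0.0761) = 2.242
Iteration 2: beta = 0.3333, y = 2.242 + 0.3333*(2.242 - 3.9994) = 1.6562
  grad(y) = 28.8744, v = y - alpha*grad = 0.8044
  prox(v) = soft_thresh(0.8044, 0.0761) = 0.7283
Iteration 3: beta = 0.5, y = 0.7283 + 0.5*(0.7283 - 2.242) = -0.0286
  grad(y) = 8.6573, v = y - alpha*grad = -0.2839
  prox(v) = soft_thresh(-0.2839, 0.0761) = -0.2078
Iteration 4: beta = 0.6, y = -0.2078 + 0.6*(-0.2078 - 0.7283) = -0.7695
  grad(y) = -0.2342, v = y - alpha*grad = -0.7626
  prox(v) = soft_thresh(-0.7626, 0.0761) = -0.6865
f(x_4) = 6*(-0.6865)^2 + 9*(-0.6865) + 2.58*|-0.6865| = -1.5796


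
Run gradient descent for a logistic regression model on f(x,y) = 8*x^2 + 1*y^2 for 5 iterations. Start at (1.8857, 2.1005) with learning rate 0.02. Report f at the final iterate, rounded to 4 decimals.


Gradient descent on f(x,y) = 8*x^2 + 1*y^2.
Starting point: (1.8857, 2.1005), alpha = 0.02
Step 1: grad_x = 2*8*1.8857 = 30.1712, grad_y = 2*1*2.1005 = 4.201
  x_1 = 1.8857 - 0.02*30.1712 = 1.2823
  y_1 = 2.1005 - 0.02*4.201 = 2.0165
Step 2: grad_x = 2*8*1.2823 = 20.5164, grad_y = 2*1*2.0165 = 4.033
  x_2 = 1.2823 - 0.02*20.5164 = 0.8719
  y_2 = 2.0165 - 0.02*4.033 = 1.9358
Step 3: grad_x = 2*8*0.8719 = 13.9512, grad_y = 2*1*1.9358 = 3.8716
  x_3 = 0.8719 - 0.02*13.9512 = 0.5929
  y_3 = 1.9358 - 0.02*3.8716 = 1.8584
Step 4: grad_x = 2*8*0.5929 = 9.4868, grad_y = 2*1*1.8584 = 3.7168
  x_4 = 0.5929 - 0.02*9.4868 = 0.4032
  y_4 = 1.8584 - 0.02*3.7168 = 1.7841
Step 5: grad_x = 2*8*0.4032 = 6.451, grad_y = 2*1*1.7841 = 3.5681
  x_5 = 0.4032 - 0.02*6.451 = 0.2742
  y_5 = 1.7841 - 0.02*3.5681 = 1.7127
f(0.2742, 1.7127) = 8*0.2742^2 + 1*1.7127^2 = 3.5347


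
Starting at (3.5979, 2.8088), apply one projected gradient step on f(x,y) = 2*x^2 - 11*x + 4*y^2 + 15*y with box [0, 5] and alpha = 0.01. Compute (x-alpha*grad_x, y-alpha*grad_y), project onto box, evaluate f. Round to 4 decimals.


Step 1: Compute gradient at (3.5979, 2.8088).
grad_x = 2*2*3.5979 - 11 = 3.3916
grad_y = 2*4*2.8088 + 15 = 37.4704
Step 2: Gradient step.
x_raw = 3.5979 - 0.01*3.3916 = 3.564
y_raw = 2.8088 - 0.01*37.4704 = 2.4341
Step 3: Project onto [0, 5].
x_proj = clip(3.564) = 3.564
y_proj = clip(2.4341) = 2.4341
Step 4: Evaluate f.
f(3.564, 2.4341) = 46.4109


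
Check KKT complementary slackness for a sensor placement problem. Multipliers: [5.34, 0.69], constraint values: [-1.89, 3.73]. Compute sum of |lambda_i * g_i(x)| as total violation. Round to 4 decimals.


KKT complementary slackness check:
lambda_1 * g_1 = 5.34 * -1.89 = -10.0926
lambda_2 * g_2 = 0.69 * 3.73 = 2.5737
Total violation = 10.0926 + 2.5737 = 12.6663


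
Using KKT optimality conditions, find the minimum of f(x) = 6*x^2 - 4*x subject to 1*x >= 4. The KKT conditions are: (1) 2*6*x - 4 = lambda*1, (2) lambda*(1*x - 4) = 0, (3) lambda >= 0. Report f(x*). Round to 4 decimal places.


Step 1: Try lambda = 0 (constraint inactive).
x_unc = 4/(2*6) = 0.3333
Check: 1*0.3333 = 0.3333 < 4 -- violated!
Step 2: Constraint must be active: 1*x = 4
x* = 4/1 = 4.0
lambda = (2*6*4.0 - 4)/1 = 44.0
Step 3: Compute optimal value.
f(x*) = 6*4.0^2 - 4*4.0 = 80.0


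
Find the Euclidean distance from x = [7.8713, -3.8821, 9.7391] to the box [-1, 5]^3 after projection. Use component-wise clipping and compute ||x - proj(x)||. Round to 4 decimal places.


Project each component onto [-1, 5].
clip(7.8713) = 5.0, clip(-3.8821) = -1.0, clip(9.7391) = 5.0
Projection = [5.0, -1.0, 5.0]
Squared diffs: [8.2444, 8.3065, 22.4591]
Distance = sqrt(39.01) = 6.2458


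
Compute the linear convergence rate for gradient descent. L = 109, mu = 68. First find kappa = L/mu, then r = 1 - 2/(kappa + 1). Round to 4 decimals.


Step 1: Compute the condition number.
kappa = L/mu = 109/68 = 1.6029
Step 2: Compute the convergence rate.
r = 1 - 2/(kappa + 1) = 1 - 2*mu/(L + mu) = (L - mu)/(L + mu) = 41/177 = 0.2316


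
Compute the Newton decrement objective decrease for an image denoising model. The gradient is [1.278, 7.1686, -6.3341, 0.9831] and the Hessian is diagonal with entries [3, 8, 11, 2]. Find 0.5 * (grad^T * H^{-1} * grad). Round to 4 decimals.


Step 1: H is diagonal, so H^(-1) * g = [0.426, 0.8961, -0.5758, 0.4916].
Step 2: g^T H^(-1) g = sum_i g_i^2 / H_ii
  = (1.278)^2/3 + (7.1686)^2/8 + (-6.3341)^2/11 + (0.9831)^2/2
  = 0.5444 + 6.4236 + 3.6473 + 0.4832 = 11.0986
Step 3: Objective decrease = 0.5 * g^T H^(-1) g = 5.5493


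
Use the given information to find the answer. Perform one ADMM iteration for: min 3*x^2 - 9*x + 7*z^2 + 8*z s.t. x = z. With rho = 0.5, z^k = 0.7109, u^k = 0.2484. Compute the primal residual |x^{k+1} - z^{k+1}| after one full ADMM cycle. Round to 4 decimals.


ADMM iteration with rho = 0.5, z^k = 0.7109, u^k = 0.2484
Step 1: x-update.
Minimize 3*x^2 - 9*x + (0.5/2)*(x - 0.7109 + 0.2484)^2
FOC: (2*3 + 0.5)*x = 9 + 0.5*(0.7109 - 0.2484)
x^{k+1} = 1.4202
Step 2: z-update.
Minimize 7*z^2 + 8*z + (0.5/2)*(1.4202 - z + 0.2484)^2
FOC: (2*7 + 0.5)*z = -8 + 0.5*(1.4202 + 0.2484)
z^{k+1} = -0.4942
Step 3: u-update.
u^{k+1} = 0.2484 + 1.4202 + 0.4942 = 2.1628
Step 4: Primal residual = |1.4202 + 0.4942| = 1.9144


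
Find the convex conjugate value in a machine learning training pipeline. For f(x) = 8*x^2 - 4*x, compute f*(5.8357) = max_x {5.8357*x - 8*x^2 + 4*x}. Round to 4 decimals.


f*(y) = sup_x {y*x - a*x^2 - b*x} = sup_x {(y-b)*x - a*x^2}
FOC: (y - b) - 2a*x = 0 => x* = (y - b)/(2a)
x* = (5.8357 + 4)/(2*8) = 0.6147
f*(5.8357) = (y-b)^2/(4a) = (5.8357 + 4)^2/(4*8)
= 96.741/32 = 3.0232


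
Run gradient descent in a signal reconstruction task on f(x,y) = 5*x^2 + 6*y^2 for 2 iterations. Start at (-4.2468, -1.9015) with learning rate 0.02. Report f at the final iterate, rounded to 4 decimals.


Gradient descent on f(x,y) = 5*x^2 + 6*y^2.
Starting point: (-4.2468, -1.9015), alpha = 0.02
Step 1: grad_x = 2*5*-4.2468 = -42.468, grad_y = 2*6*-1.9015 = -22.818
  x_1 = -4.2468 - 0.02*-42.468 = -3.3974
  y_1 = -1.9015 - 0.02*-22.818 = -1.4451
Step 2: grad_x = 2*5*-3.3974 = -33.9744, grad_y = 2*6*-1.4451 = -17.3417
  x_2 = -3.3974 - 0.02*-33.9744 = -2.718
  y_2 = -1.4451 - 0.02*-17.3417 = -1.0983
f(-2.718, -1.0983) = 5*(-2.718)^2 + 6*(-1.0983)^2 = 44.174


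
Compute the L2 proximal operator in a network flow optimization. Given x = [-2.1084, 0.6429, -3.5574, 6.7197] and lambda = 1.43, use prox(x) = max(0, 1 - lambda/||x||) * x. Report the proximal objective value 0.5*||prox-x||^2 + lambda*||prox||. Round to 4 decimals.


Step 1: Compute ||x||.
||x|| = 7.9163
Step 2: Compute scaling factor.
scale = max(0, 1 - 1.43/7.9163) = 0.8194
Step 3: prox(x) = [-1.7275, 0.5268, -2.9148, 5.5059]
||prox(x)|| = 6.4863
Step 4: Proximal objective.
0.5*||prox-x||^2 = 1.0225
lambda*||prox|| = 9.2754
Total = 10.2979


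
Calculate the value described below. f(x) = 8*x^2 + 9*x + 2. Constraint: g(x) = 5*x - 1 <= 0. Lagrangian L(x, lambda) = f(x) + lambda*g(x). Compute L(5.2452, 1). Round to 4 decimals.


Step 1: Evaluate f(x).
f(5.2452) = 8*5.2452^2 + 9*5.2452 + 2 = 269.3038
Step 2: Evaluate g(x).
g(5.2452) = 5*5.2452 - 1 = 25.226
Step 3: Compute Lagrangian.
L = 269.3038 + 1*25.226 = 294.5298


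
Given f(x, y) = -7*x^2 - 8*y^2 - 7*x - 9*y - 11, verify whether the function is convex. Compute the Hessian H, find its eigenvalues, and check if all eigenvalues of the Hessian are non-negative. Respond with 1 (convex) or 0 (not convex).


The Hessian of f(x,y) = -7*x^2 - 8*y^2 - 7*x - 9*y - 11 is:
H = [[-14, 0], [0, -16]]
Trace = -14 - 16 = -30
Determinant = -14*-16 - (0)^2 = 224
Discriminant = (-30)^2 - 4*224 = 4.0
Eigenvalues: lambda_1 = -16.0, lambda_2 = -14.0
The function is not convex.

0


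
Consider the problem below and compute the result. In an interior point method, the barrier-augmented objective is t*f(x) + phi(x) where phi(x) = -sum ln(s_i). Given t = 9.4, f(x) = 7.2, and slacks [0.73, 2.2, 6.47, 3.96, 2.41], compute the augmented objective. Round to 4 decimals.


Step 1: Compute log-barrier.
ln values: [-0.3147, 0.7885, 1.8672, 1.3762, 0.8796]
phi = -(-0.3147 + 0.7885 + 1.8672 + 1.3762 + 0.8796) = -4.5968
Step 2: Compute augmented objective.
t*f(x) = 9.4*7.2 = 67.68
Total = 67.68 - 4.5968 = 63.0832


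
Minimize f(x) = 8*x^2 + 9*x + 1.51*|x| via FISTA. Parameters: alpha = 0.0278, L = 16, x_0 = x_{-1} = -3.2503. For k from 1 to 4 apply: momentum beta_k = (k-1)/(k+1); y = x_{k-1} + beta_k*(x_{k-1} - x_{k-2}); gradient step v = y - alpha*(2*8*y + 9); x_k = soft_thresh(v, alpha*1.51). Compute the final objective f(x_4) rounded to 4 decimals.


FISTA on f(x) = 8*x^2 + 9*x + 1.51*|x|
L = 16, alpha = 0.0278
Iteration 1: beta = 0.0, y = -3.2503 + 0.0*(-3.2503 + 3.2503) = -3.2503
  grad(y) = -43.0048, v = y - alpha*grad = -2.0548
  prox(v) = soft_thresh(-2.0548, 0.042) = -2.0128
Iteration 2: beta = 0.3333, y = -2.0128 + 0.3333*(-2.0128 + 3.2503) = -1.6003
  grad(y) = -16.6046, v = y - alpha*grad = -1.1387
  prox(v) = soft_thresh(-1.1387, 0.042) = -1.0967
Iteration 3: beta = 0.5, y = -1.0967 + 0.5*(-1.0967 + 2.0128) = -0.6387
  grad(y) = -1.2185, v = y - alpha*grad = -0.6048
  prox(v) = soft_thresh(-0.6048, 0.042) = -0.5628
Iteration 4: beta = 0.6, y = -0.5628 + 0.6*(-0.5628 + 1.0967) = -0.2425
  grad(y) = 5.1205, v = y - alpha*grad = -0.3848
  prox(v) = soft_thresh(-0.3848, 0.042) = -0.3428
f(x_4) = 8*(-0.3428)^2 + 9*(-0.3428) + 1.51*|-0.3428| = -1.6276


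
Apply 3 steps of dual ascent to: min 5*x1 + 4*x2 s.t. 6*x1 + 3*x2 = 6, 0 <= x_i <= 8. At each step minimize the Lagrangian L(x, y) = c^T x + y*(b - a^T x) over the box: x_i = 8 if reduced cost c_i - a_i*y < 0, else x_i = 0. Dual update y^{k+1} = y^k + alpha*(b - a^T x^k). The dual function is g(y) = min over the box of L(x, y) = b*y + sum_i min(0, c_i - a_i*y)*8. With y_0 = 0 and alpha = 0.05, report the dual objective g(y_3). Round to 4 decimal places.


Dual ascent for LP: min 5*x1 + 4*x2, 6*x1 + 3*x2 = 6, 0 <= x_i <= 8
Step 1: y^k = 0.0, reduced costs: (5.0, 4.0)
  x^k = (0.0, 0.0), subgradient = b - a^T x = 6.0
  y^{k+1} = 0.0 + 0.05*6.0 = 0.3
Step 2: y^k = 0.3, reduced costs: (3.2, 3.1)
  x^k = (0.0, 0.0), subgradient = b - a^T x = 6.0
  y^{k+1} = 0.3 + 0.05*6.0 = 0.6
Step 3: y^k = 0.6, reduced costs: (1.4, 2.2)
  x^k = (0.0, 0.0), subgradient = b - a^T x = 6.0
  y^{k+1} = 0.6 + 0.05*6.0 = 0.9
Dual objective at y_3 = 0.9: reduced costs (-0.4, 1.3), box minimizer x = (8.0, 0.0)
g(y_3) = b*y + (c1 - a1*y)*x1 + (c2 - a2*y)*x2 = 6*0.9 + (-0.4)*8.0 + 1.3*0.0 = 5.4 - 3.2 + 0.0 = 2.2


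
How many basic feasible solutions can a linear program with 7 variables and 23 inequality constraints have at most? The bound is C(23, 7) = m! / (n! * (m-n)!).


Each vertex corresponds to some choice of n active constraints out of m, so the number of vertices is at most C(m, n) = m! / (n!(m-n)!).
m = 23, n = 7
Numerator: 23 * 22 * 21 * 20 * 19 * 18 * 17
Denominator: 7! = 5040
C(23, 7) = 245157


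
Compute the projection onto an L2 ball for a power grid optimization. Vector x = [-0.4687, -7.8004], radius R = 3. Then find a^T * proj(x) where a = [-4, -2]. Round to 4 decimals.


Step 1: Compute ||x|| (intermediates to 6 decimals).
||x|| = sqrt((-0.4687)^2 + (-7.8004)^2) = 7.814469
Step 2: Project.
Since ||x|| > R, scale = R/||x|| = 3/7.814469 = 0.383903, proj(x) = scale * x
proj(x) = [-0.179935, -2.994597]
Step 3: Dot product.
a^T * proj(x) = -4*(-0.179935) - 2*(-2.994597) = 6.7089


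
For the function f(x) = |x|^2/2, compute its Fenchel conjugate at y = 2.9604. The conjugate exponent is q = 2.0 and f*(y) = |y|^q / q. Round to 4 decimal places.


The conjugate exponent q satisfies 1/p + 1/q = 1.
p = 2, so q = 2/(2 - 1) = 2.0
|y|^q = 2.9604^2.0 = 8.764
f*(2.9604) = 8.764 / 2.0 = 4.382


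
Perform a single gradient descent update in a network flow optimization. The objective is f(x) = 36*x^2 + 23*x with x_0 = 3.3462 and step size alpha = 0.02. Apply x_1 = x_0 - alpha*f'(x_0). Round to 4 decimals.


We compute the gradient at x_0 and apply the update.
f'(x) = 72*x + 23
f'(3.3462) = 72*3.3462 + 23 = 263.9264
x_1 = 3.3462 - 0.02*263.9264 = -1.9323


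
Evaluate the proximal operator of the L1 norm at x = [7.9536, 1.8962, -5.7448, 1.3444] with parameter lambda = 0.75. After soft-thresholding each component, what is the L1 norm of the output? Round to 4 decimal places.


Soft-thresholding with lambda = 0.75:
prox(7.9536) = sign(7.9536)*max(|7.9536| - 0.75, 0) = 7.2036
prox(1.8962) = sign(1.8962)*max(|1.8962| - 0.75, 0) = 1.1462
prox(-5.7448) = sign(-5.7448)*max(|-5.7448| - 0.75, 0) = -4.9948
prox(1.3444) = sign(1.3444)*max(|1.3444| - 0.75, 0) = 0.5944
prox(x) = [7.2036, 1.1462, -4.9948, 0.5944]
||prox(x)||_1 = 7.2036 + 1.1462 + 4.9948 + 0.5944 = 13.939


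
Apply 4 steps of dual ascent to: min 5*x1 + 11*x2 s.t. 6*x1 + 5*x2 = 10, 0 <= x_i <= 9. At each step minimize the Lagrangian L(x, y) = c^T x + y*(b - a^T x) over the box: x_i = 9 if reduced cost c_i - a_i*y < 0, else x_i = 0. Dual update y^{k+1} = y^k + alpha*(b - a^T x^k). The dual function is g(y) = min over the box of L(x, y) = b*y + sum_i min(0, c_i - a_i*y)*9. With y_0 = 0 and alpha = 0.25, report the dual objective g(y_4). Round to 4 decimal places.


Dual ascent for LP: min 5*x1 + 11*x2, 6*x1 + 5*x2 = 10, 0 <= x_i <= 9
Step 1: y^k = 0.0, reduced costs: (5.0, 11.0)
  x^k = (0.0, 0.0), subgradient = b - a^T x = 10.0
  y^{k+1} = 0.0 + 0.25*10.0 = 2.5
Step 2: y^k = 2.5, reduced costs: (-10.0, -1.5)
  x^k = (9.0, 9.0), subgradient = b - a^T x = -89.0
  y^{k+1} = 2.5 + 0.25*-89.0 = -19.75
Step 3: y^k = -19.75, reduced costs: (123.5, 109.75)
  x^k = (0.0, 0.0), subgradient = b - a^T x = 10.0
  y^{k+1} = -19.75 + 0.25*10.0 = -17.25
Step 4: y^k = -17.25, reduced costs: (108.5, 97.25)
  x^k = (0.0, 0.0), subgradient = b - a^T x = 10.0
  y^{k+1} = -17.25 + 0.25*10.0 = -14.75
Dual objective at y_4 = -14.75: reduced costs (93.5, 84.75), box minimizer x = (0.0, 0.0)
g(y_4) = b*y + (c1 - a1*y)*x1 + (c2 - a2*y)*x2 = 10*(-14.75) + 93.5*0.0 + 84.75*0.0 = -147.5 + 0.0 + 0.0 = -147.5


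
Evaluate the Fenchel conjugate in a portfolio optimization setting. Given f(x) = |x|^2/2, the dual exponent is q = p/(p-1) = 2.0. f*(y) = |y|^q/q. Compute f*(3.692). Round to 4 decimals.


The conjugate exponent q satisfies 1/p + 1/q = 1.
p = 2, so q = 2/(2 - 1) = 2.0
|y|^q = 3.692^2.0 = 13.6309
f*(3.692) = 13.6309 / 2.0 = 6.8154


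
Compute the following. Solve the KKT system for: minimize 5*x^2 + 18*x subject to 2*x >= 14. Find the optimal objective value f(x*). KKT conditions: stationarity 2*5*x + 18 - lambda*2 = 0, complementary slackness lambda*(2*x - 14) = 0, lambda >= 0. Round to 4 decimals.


Step 1: Try lambda = 0 (constraint inactive).
x_unc = -18/(2*5) = -1.8
Check: 2*-1.8 = -3.6 < 14 -- violated!
Step 2: Constraint must be active: 2*x = 14
x* = 14/2 = 7.0
lambda = (2*5*7.0 + 18)/2 = 44.0
Step 3: Compute optimal value.
f(x*) = 5*7.0^2 + 18*7.0 = 371.0


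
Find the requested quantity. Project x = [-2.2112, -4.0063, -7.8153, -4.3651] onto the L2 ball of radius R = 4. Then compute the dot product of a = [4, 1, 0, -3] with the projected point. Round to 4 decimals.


Step 1: Compute ||x|| (intermediates to 6 decimals).
||x|| = sqrt((-2.2112)^2 + (-4.0063)^2 + (-7.8153)^2 + (-4.3651)^2) = 10.0535
Step 2: Project.
Since ||x|| > R, scale = R/||x|| = 4/10.0535 = 0.397871, proj(x) = scale * x
proj(x) = [-0.879772, -1.593991, -3.109481, -1.736747]
Step 3: Dot product.
a^T * proj(x) = 4*(-0.879772) + 1*(-1.593991) + 0*(-3.109481) - 3*(-1.736747) = 0.0972


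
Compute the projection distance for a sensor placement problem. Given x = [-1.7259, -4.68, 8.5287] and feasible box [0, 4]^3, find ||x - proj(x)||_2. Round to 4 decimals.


Project each component onto [0, 4].
clip(-1.7259) = 0.0, clip(-4.68) = 0.0, clip(8.5287) = 4.0
Projection = [0.0, 0.0, 4.0]
Squared diffs: [2.9787, 21.9024, 20.5091]
Distance = sqrt(45.3902) = 6.7372


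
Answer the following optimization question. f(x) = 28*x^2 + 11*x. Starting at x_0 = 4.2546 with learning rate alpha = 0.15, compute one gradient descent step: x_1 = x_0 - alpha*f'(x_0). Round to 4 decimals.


We compute the gradient at x_0 and apply the update.
f'(x) = 56*x + 11
f'(4.2546) = 56*4.2546 + 11 = 249.2576
x_1 = 4.2546 - 0.15*249.2576 = -33.134


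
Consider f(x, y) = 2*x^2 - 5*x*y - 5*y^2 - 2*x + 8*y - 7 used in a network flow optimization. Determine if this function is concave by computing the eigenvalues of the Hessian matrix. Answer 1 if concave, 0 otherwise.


The Hessian of f(x,y) = 2*x^2 - 5*x*y - 5*y^2 - 2*x + 8*y - 7 is:
H = [[4, -5], [-5, -10]]
Trace = 4 - 10 = -6
Determinant = 4*-10 - (-5)^2 = -65
Discriminant = (-6)^2 - 4*-65 = 296.0
Eigenvalues: lambda_1 = -11.6023, lambda_2 = 5.6023
The function is not concave.

0


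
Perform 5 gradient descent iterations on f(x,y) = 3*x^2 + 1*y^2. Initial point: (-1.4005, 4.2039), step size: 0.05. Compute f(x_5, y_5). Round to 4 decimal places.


Gradient descent on f(x,y) = 3*x^2 + 1*y^2.
Starting point: (-1.4005, 4.2039), alpha = 0.05
Step 1: grad_x = 2*3*-1.4005 = -8.403, grad_y = 2*1*4.2039 = 8.4078
  x_1 = -1.4005 - 0.05*-8.403 = -0.9804
  y_1 = 4.2039 - 0.05*8.4078 = 3.7835
Step 2: grad_x = 2*3*-0.9804 = -5.8821, grad_y = 2*1*3.7835 = 7.567
  x_2 = -0.9804 - 0.05*-5.8821 = -0.6862
  y_2 = 3.7835 - 0.05*7.567 = 3.4052
Step 3: grad_x = 2*3*-0.6862 = -4.1175, grad_y = 2*1*3.4052 = 6.8103
  x_3 = -0.6862 - 0.05*-4.1175 = -0.4804
  y_3 = 3.4052 - 0.05*6.8103 = 3.0646
Step 4: grad_x = 2*3*-0.4804 = -2.8822, grad_y = 2*1*3.0646 = 6.1293
  x_4 = -0.4804 - 0.05*-2.8822 = -0.3363
  y_4 = 3.0646 - 0.05*6.1293 = 2.7582
Step 5: grad_x = 2*3*-0.3363 = -2.0176, grad_y = 2*1*2.7582 = 5.5164
  x_5 = -0.3363 - 0.05*-2.0176 = -0.2354
  y_5 = 2.7582 - 0.05*5.5164 = 2.4824
f(-0.2354, 2.4824) = 3*(-0.2354)^2 + 1*2.4824^2 = 6.3283


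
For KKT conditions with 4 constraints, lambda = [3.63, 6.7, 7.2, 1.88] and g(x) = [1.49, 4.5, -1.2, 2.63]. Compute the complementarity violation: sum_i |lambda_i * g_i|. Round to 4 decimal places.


KKT complementary slackness check:
lambda_1 * g_1 = 3.63 * 1.49 = 5.4087
lambda_2 * g_2 = 6.7 * 4.5 = 30.15
lambda_3 * g_3 = 7.2 * -1.2 = -8.64
lambda_4 * g_4 = 1.88 * 2.63 = 4.9444
Total violation = 5.4087 + 30.15 + 8.64 + 4.9444 = 49.1431


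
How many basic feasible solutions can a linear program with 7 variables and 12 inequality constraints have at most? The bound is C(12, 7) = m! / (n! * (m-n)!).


Each vertex corresponds to some choice of n active constraints out of m, so the number of vertices is at most C(m, n) = m! / (n!(m-n)!).
m = 12, n = 7
Numerator: 12 * 11 * 10 * 9 * 8 * 7 * 6
Denominator: 7! = 5040
C(12, 7) = 792


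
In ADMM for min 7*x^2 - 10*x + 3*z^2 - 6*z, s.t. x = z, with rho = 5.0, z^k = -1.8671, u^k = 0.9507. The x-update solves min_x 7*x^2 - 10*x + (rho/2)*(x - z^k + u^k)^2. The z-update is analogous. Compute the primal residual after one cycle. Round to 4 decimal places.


ADMM iteration with rho = 5.0, z^k = -1.8671, u^k = 0.9507
Step 1: x-update.
Minimize 7*x^2 - 10*x + (5.0/2)*(x + 1.8671 + 0.9507)^2
FOC: (2*7 + 5.0)*x = 10 + 5.0*(-1.8671 - 0.9507)
x^{k+1} = -0.2152
Step 2: z-update.
Minimize 3*z^2 - 6*z + (5.0/2)*(-0.2152 - z + 0.9507)^2
FOC: (2*3 + 5.0)*z = 6 + 5.0*(-0.2152 + 0.9507)
z^{k+1} = 0.8798
Step 3: u-update.
u^{k+1} = 0.9507 - 0.2152 - 0.8798 = -0.1443
Step 4: Primal residual = |-0.2152 - 0.8798| = 1.095


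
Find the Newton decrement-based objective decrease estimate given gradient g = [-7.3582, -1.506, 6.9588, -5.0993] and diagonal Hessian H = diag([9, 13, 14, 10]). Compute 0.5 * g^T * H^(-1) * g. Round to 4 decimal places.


Step 1: H is diagonal, so H^(-1) * g = [-0.8176, -0.1158, 0.4971, -0.5099].
Step 2: g^T H^(-1) g = sum_i g_i^2 / H_ii
  = (-7.3582)^2/9 + (-1.506)^2/13 + (6.9588)^2/14 + (-5.0993)^2/10
  = 6.0159 + 0.1745 + 3.4589 + 2.6003 = 12.2496
Step 3: Objective decrease = 0.5 * g^T H^(-1) g = 6.1248


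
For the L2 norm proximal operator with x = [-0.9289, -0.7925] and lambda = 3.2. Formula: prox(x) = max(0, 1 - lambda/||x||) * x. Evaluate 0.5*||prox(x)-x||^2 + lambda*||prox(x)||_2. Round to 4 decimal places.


Step 1: Compute ||x||.
||x|| = 1.221
Step 2: Compute scaling factor.
scale = max(0, 1 - 3.2/1.221) = 0.0
Step 3: prox(x) = [-0.0, -0.0]
||prox(x)|| = 0.0
Step 4: Proximal objective.
0.5*||prox-x||^2 = 0.7455
lambda*||prox|| = 0.0
Total = 0.7455


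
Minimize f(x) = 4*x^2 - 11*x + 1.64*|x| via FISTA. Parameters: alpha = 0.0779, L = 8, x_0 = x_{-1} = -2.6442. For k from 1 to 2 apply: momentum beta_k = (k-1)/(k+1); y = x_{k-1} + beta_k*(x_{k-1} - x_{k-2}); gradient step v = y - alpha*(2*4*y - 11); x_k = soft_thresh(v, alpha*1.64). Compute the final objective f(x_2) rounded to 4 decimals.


FISTA on f(x) = 4*x^2 - 11*x + 1.64*|x|
L = 8, alpha = 0.0779
Iteration 1: beta = 0.0, y = -2.6442 + 0.0*(-2.6442 + 2.6442) = -2.6442
  grad(y) = -32.1536, v = y - alpha*grad = -0.1394
  prox(v) = soft_thresh(-0.1394, 0.1278) = -0.0117
Iteration 2: beta = 0.3333, y = -0.0117 + 0.3333*(-0.0117 + 2.6442) = 0.8658
  grad(y) = -4.0734, v = y - alpha*grad = 1.1831
  prox(v) = soft_thresh(1.1831, 0.1278) = 1.0554
f(x_2) = 4*1.0554^2 - 11*1.0554 + 1.64*|1.0554| = -5.4231


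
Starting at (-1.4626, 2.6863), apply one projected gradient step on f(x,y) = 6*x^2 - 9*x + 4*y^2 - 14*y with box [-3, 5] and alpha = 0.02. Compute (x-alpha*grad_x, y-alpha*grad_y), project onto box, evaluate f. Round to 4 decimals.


Step 1: Compute gradient at (-1.4626, 2.6863).
grad_x = 2*6*-1.4626 - 9 = -26.5512
grad_y = 2*4*2.6863 - 14 = 7.4904
Step 2: Gradient step.
x_raw = -1.4626 - 0.02*-26.5512 = -0.9316
y_raw = 2.6863 - 0.02*7.4904 = 2.5365
Step 3: Project onto [-3, 5].
x_proj = clip(-0.9316) = -0.9316
y_proj = clip(2.5365) = 2.5365
Step 4: Evaluate f.
f(-0.9316, 2.5365) = 3.8155


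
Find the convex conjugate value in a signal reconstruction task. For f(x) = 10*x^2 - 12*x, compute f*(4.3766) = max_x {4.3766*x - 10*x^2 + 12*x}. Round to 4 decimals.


f*(y) = sup_x {y*x - a*x^2 - b*x} = sup_x {(y-b)*x - a*x^2}
FOC: (y - b) - 2a*x = 0 => x* = (y - b)/(2a)
x* = (4.3766 + 12)/(2*10) = 0.8188
f*(4.3766) = (y-b)^2/(4a) = (4.3766 + 12)^2/(4*10)
= 268.193/40 = 6.7048


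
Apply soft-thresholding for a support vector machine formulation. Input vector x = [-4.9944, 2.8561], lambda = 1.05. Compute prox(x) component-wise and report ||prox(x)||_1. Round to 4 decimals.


Soft-thresholding with lambda = 1.05:
prox(-4.9944) = sign(-4.9944)*max(|-4.9944| - 1.05, 0) = -3.9444
prox(2.8561) = sign(2.8561)*max(|2.8561| - 1.05, 0) = 1.8061
prox(x) = [-3.9444, 1.8061]
||prox(x)||_1 = 3.9444 + 1.8061 = 5.7505
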